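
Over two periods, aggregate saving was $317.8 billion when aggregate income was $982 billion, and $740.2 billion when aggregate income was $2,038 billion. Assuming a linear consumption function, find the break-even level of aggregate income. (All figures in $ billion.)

MPS = ΔS/ΔY = (740.2 − 317.8)/(2038 − 982) = 422.4/1056 = 0.4
MPC = 1 − MPS = 0.6
From S(982) = 317.8: −a + 0.4(982) = 317.8, so a = 392.8 − 317.8 = 75
Break-even (S = 0): Y = a/MPS = 75/0.4 = 187.5

Y = 187.5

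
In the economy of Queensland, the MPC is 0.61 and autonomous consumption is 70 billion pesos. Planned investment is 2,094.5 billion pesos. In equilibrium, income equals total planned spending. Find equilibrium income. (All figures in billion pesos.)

Y = 5550

Y = C + I = 70 + 0.61Y + 2094.5
Y − 0.61Y = 2164.5
0.39Y = 2164.5, so Y = 2164.5/0.39 = 5550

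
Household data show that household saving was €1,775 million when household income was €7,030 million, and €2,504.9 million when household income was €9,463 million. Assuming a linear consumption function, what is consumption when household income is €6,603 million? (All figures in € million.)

C = 4956.1

MPS = ΔS/ΔY = (2504.9 − 1775)/(9463 − 7030) = 729.9/2433 = 0.3
MPC = 1 − MPS = 0.7
Autonomous saving = 1775 − 0.3(7030) = -334, so a = 334
C = 334 + 0.7(6603) = 334 + 4622.1 = 4956.1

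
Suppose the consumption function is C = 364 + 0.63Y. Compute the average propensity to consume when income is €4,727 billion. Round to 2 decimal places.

C = 364 + 0.63(4727) = 3342.01
APC = C/Y = 3342.01/4727 = 0.71

APC = 0.71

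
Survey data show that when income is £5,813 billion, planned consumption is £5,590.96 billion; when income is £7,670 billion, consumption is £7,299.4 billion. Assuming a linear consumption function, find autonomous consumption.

a = 243

MPC = ΔC/ΔY = (7299.4 − 5590.96)/(7670 − 5813) = 1708.44/1857 = 0.92
a = C − MPC·Y = 5590.96 − 0.92(5813) = 5590.96 − 5347.96 = 243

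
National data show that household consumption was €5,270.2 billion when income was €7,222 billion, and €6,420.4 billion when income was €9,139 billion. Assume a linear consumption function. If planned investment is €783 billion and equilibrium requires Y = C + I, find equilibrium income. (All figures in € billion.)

Y = 4300

MPC = (6420.4 − 5270.2)/(9139 − 7222) = 1150.2/1917 = 0.6
a = 5270.2 − 0.6(7222) = 937
Equilibrium: Y = 937 + 0.6Y + 783
0.4Y = 1720, so Y = 1720/0.4 = 4300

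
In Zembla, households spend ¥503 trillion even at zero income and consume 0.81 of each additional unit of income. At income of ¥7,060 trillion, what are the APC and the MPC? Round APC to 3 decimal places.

MPC = 0.81 (the slope of the consumption function)
C = 503 + 0.81(7060) = 6221.6, so APC = 6221.6/7060 = 0.881

APC = 0.881; MPC = 0.81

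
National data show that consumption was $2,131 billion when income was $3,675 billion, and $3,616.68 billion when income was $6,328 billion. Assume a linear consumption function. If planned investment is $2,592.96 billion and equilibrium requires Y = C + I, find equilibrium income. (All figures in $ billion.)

MPC = (3616.68 − 2131)/(6328 − 3675) = 1485.68/2653 = 0.56
a = 2131 − 0.56(3675) = 73
Equilibrium: Y = 73 + 0.56Y + 2592.96
0.44Y = 2665.96, so Y = 2665.96/0.44 = 6059

Y = 6059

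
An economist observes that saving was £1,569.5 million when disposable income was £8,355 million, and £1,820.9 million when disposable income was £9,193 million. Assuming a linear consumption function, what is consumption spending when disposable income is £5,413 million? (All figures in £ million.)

MPS = ΔS/ΔY = (1820.9 − 1569.5)/(9193 − 8355) = 251.4/838 = 0.3
MPC = 1 − MPS = 0.7
Autonomous saving = 1569.5 − 0.3(8355) = -937, so a = 937
C = 937 + 0.7(5413) = 937 + 3789.1 = 4726.1

C = 4726.1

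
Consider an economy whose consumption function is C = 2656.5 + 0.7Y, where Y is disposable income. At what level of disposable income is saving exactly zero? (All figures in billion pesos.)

At break-even, C = Y: 2656.5 + 0.7Y = Y
0.3Y = 2656.5, so Y = 2656.5/0.3 = 8855

Y = 8855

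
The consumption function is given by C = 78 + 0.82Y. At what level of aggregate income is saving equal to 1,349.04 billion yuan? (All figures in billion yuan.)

S = Y − C = -78 + 0.18Y
-78 + 0.18Y = 1349.04, so 0.18Y = 1427.04 and Y = 7928

Y = 7928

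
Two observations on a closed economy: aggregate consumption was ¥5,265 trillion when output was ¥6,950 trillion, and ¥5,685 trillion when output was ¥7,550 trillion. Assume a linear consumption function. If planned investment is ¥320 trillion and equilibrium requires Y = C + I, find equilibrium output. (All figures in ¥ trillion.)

MPC = (5685 − 5265)/(7550 − 6950) = 420/600 = 0.7
a = 5265 − 0.7(6950) = 400
Equilibrium: Y = 400 + 0.7Y + 320
0.3Y = 720, so Y = 720/0.3 = 2400

Y = 2400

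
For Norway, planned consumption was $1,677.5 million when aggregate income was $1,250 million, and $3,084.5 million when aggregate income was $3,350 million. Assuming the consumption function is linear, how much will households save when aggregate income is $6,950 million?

S = 1453.5

MPC = (3084.5 − 1677.5)/(3350 − 1250) = 1407/2100 = 0.67
a = 1677.5 − 0.67(1250) = 1677.5 − 837.5 = 840
C = 840 + 0.67(6950) = 5496.5
S = 6950 − 5496.5 = 1453.5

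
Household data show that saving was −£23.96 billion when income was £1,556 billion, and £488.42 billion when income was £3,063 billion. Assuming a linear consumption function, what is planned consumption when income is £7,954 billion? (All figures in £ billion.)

MPS = ΔS/ΔY = (488.42 − (-23.96))/(3063 − 1556) = 512.38/1507 = 0.34
MPC = 1 − MPS = 0.66
Autonomous saving = -23.96 − 0.34(1556) = -553, so a = 553
C = 553 + 0.66(7954) = 553 + 5249.64 = 5802.64

C = 5802.64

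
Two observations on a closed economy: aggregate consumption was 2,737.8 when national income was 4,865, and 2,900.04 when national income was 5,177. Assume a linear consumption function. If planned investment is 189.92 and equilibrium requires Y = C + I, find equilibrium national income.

Y = 829

MPC = (2900.04 − 2737.8)/(5177 − 4865) = 162.24/312 = 0.52
a = 2737.8 − 0.52(4865) = 208
Equilibrium: Y = 208 + 0.52Y + 189.92
0.48Y = 397.92, so Y = 397.92/0.48 = 829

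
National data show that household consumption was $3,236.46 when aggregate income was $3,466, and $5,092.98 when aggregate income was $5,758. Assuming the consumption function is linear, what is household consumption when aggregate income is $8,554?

C = 7357.74

MPC = (5092.98 − 3236.46)/(5758 − 3466) = 1856.52/2292 = 0.81
a = 3236.46 − 0.81(3466) = 3236.46 − 2807.46 = 429
C = 429 + 0.81(8554) = 429 + 6928.74 = 7357.74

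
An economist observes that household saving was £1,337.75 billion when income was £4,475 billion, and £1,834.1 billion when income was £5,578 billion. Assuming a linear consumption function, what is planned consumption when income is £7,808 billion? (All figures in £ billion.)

MPS = ΔS/ΔY = (1834.1 − 1337.75)/(5578 − 4475) = 496.35/1103 = 0.45
MPC = 1 − MPS = 0.55
Autonomous saving = 1337.75 − 0.45(4475) = -676, so a = 676
C = 676 + 0.55(7808) = 676 + 4294.4 = 4970.4

C = 4970.4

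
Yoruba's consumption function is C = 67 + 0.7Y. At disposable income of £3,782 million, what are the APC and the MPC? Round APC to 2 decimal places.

MPC = 0.7 (the slope of the consumption function)
C = 67 + 0.7(3782) = 2714.4, so APC = 2714.4/3782 = 0.72

APC = 0.72; MPC = 0.7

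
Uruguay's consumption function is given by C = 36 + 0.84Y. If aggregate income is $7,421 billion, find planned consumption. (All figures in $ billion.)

C = 36 + 0.84(7421) = 36 + 6233.64 = 6269.64

C = 6269.64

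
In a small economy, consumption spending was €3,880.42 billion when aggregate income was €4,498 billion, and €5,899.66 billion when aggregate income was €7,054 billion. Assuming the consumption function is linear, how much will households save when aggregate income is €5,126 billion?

MPC = (5899.66 − 3880.42)/(7054 − 4498) = 2019.24/2556 = 0.79
a = 3880.42 − 0.79(4498) = 3880.42 − 3553.42 = 327
C = 327 + 0.79(5126) = 4376.54
S = 5126 − 4376.54 = 749.46

S = 749.46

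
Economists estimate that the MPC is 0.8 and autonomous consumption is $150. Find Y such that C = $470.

Y = 400

150 + 0.8Y = 470
0.8Y = 320, so Y = 320/0.8 = 400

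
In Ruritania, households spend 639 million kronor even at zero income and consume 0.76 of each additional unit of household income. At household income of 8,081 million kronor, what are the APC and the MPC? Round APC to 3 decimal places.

APC = 0.839; MPC = 0.76

MPC = 0.76 (the slope of the consumption function)
C = 639 + 0.76(8081) = 6780.56, so APC = 6780.56/8081 = 0.839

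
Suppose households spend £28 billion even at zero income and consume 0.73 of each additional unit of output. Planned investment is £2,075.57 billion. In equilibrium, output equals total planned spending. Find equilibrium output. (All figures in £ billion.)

Y = C + I = 28 + 0.73Y + 2075.57
Y − 0.73Y = 2103.57
0.27Y = 2103.57, so Y = 2103.57/0.27 = 7791

Y = 7791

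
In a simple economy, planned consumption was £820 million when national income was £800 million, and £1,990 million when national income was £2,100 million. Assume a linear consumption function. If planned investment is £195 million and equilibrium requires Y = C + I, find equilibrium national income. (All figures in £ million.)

Y = 2950

MPC = (1990 − 820)/(2100 − 800) = 1170/1300 = 0.9
a = 820 − 0.9(800) = 100
Equilibrium: Y = 100 + 0.9Y + 195
0.1Y = 295, so Y = 295/0.1 = 2950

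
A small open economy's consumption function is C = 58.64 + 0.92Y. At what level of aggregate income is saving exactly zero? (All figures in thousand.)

At break-even, C = Y: 58.64 + 0.92Y = Y
0.08Y = 58.64, so Y = 58.64/0.08 = 733

Y = 733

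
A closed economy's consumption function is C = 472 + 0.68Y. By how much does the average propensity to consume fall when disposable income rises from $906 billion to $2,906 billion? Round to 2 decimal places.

At Y = 906: C = 472 + 0.68(906) = 1088.08, APC = 1088.08/906 = 1.201
At Y = 2906: C = 2448.08, APC = 2448.08/2906 = 0.842
Fall in APC = 1.201 − 0.842 = 0.359 ≈ 0.36

ΔAPC = 0.36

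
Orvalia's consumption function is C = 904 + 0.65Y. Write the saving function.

S = -904 + 0.35Y

S = Y − C = Y − (904 + 0.65Y) = -904 + (1 − 0.65)Y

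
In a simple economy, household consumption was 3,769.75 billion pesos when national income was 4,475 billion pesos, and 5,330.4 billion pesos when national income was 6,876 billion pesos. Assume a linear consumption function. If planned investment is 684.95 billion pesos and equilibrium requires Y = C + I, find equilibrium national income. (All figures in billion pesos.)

MPC = (5330.4 − 3769.75)/(6876 − 4475) = 1560.65/2401 = 0.65
a = 3769.75 − 0.65(4475) = 861
Equilibrium: Y = 861 + 0.65Y + 684.95
0.35Y = 1545.95, so Y = 1545.95/0.35 = 4417

Y = 4417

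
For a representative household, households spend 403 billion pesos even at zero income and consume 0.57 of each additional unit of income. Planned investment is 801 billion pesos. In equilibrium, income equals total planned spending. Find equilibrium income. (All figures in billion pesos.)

Y = C + I = 403 + 0.57Y + 801
Y − 0.57Y = 1204
0.43Y = 1204, so Y = 1204/0.43 = 2800

Y = 2800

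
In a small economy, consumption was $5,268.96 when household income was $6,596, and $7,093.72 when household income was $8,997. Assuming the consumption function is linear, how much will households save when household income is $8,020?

S = 1668.8

MPC = (7093.72 − 5268.96)/(8997 − 6596) = 1824.76/2401 = 0.76
a = 5268.96 − 0.76(6596) = 5268.96 − 5012.96 = 256
C = 256 + 0.76(8020) = 6351.2
S = 8020 − 6351.2 = 1668.8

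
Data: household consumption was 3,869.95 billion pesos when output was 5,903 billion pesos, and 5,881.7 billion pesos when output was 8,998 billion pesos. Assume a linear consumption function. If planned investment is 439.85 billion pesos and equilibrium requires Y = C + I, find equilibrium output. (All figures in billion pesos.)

MPC = (5881.7 − 3869.95)/(8998 − 5903) = 2011.75/3095 = 0.65
a = 3869.95 − 0.65(5903) = 33
Equilibrium: Y = 33 + 0.65Y + 439.85
0.35Y = 472.85, so Y = 472.85/0.35 = 1351

Y = 1351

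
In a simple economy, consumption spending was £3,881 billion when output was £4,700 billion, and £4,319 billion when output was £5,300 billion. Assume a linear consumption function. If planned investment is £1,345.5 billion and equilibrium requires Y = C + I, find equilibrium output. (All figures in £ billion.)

Y = 6650

MPC = (4319 − 3881)/(5300 − 4700) = 438/600 = 0.73
a = 3881 − 0.73(4700) = 450
Equilibrium: Y = 450 + 0.73Y + 1345.5
0.27Y = 1795.5, so Y = 1795.5/0.27 = 6650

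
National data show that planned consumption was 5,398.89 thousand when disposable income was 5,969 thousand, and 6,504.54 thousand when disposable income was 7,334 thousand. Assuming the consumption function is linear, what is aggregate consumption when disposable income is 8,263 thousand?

C = 7257.03

MPC = (6504.54 − 5398.89)/(7334 − 5969) = 1105.65/1365 = 0.81
a = 5398.89 − 0.81(5969) = 5398.89 − 4834.89 = 564
C = 564 + 0.81(8263) = 564 + 6693.03 = 7257.03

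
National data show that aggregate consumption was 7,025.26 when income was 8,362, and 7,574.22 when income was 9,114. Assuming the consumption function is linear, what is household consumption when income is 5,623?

C = 5025.79

MPC = (7574.22 − 7025.26)/(9114 − 8362) = 548.96/752 = 0.73
a = 7025.26 − 0.73(8362) = 7025.26 − 6104.26 = 921
C = 921 + 0.73(5623) = 921 + 4104.79 = 5025.79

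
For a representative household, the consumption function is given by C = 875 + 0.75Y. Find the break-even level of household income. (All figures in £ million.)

At break-even, C = Y: 875 + 0.75Y = Y
0.25Y = 875, so Y = 875/0.25 = 3500

Y = 3500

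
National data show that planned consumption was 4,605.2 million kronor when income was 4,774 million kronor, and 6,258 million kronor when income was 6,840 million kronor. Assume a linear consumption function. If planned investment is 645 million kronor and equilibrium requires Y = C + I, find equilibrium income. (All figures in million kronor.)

MPC = (6258 − 4605.2)/(6840 − 4774) = 1652.8/2066 = 0.8
a = 4605.2 − 0.8(4774) = 786
Equilibrium: Y = 786 + 0.8Y + 645
0.2Y = 1431, so Y = 1431/0.2 = 7155

Y = 7155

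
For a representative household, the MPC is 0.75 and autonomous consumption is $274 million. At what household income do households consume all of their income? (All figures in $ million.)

Y = 1096

At break-even, C = Y: 274 + 0.75Y = Y
0.25Y = 274, so Y = 274/0.25 = 1096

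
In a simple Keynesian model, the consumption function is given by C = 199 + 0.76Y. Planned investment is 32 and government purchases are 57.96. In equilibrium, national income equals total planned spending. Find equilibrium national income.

Y = 1204

Y = C + I + G = 199 + 0.76Y + 32 + 57.96
Y − 0.76Y = 288.96
0.24Y = 288.96, so Y = 288.96/0.24 = 1204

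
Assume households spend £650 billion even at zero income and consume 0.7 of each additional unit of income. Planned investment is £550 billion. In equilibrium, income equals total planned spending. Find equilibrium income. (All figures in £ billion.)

Y = C + I = 650 + 0.7Y + 550
Y − 0.7Y = 1200
0.3Y = 1200, so Y = 1200/0.3 = 4000

Y = 4000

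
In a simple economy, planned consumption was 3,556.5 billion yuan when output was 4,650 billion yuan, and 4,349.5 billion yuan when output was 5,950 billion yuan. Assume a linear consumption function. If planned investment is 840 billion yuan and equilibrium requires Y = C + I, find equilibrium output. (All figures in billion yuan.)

Y = 4000

MPC = (4349.5 − 3556.5)/(5950 − 4650) = 793/1300 = 0.61
a = 3556.5 − 0.61(4650) = 720
Equilibrium: Y = 720 + 0.61Y + 840
0.39Y = 1560, so Y = 1560/0.39 = 4000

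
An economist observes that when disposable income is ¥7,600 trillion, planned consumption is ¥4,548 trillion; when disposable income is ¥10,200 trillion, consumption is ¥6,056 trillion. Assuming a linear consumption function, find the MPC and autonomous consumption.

MPC = 0.58; a = 140

MPC = ΔC/ΔY = (6056 − 4548)/(10200 − 7600) = 1508/2600 = 0.58
a = C − MPC·Y = 4548 − 0.58(7600) = 4548 − 4408 = 140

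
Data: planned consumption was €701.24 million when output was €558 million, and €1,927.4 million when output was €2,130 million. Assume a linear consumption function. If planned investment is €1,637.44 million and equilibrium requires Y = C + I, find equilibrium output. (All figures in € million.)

Y = 8652

MPC = (1927.4 − 701.24)/(2130 − 558) = 1226.16/1572 = 0.78
a = 701.24 − 0.78(558) = 266
Equilibrium: Y = 266 + 0.78Y + 1637.44
0.22Y = 1903.44, so Y = 1903.44/0.22 = 8652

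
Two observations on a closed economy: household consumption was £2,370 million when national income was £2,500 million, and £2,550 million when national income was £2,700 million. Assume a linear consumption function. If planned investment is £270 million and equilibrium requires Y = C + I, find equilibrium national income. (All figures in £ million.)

MPC = (2550 − 2370)/(2700 − 2500) = 180/200 = 0.9
a = 2370 − 0.9(2500) = 120
Equilibrium: Y = 120 + 0.9Y + 270
0.1Y = 390, so Y = 390/0.1 = 3900

Y = 3900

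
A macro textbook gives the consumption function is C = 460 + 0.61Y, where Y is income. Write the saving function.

S = -460 + 0.39Y

S = Y − C = Y − (460 + 0.61Y) = -460 + (1 − 0.61)Y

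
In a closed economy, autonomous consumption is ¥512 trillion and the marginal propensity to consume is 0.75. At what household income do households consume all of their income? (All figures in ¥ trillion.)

Y = 2048

At break-even, C = Y: 512 + 0.75Y = Y
0.25Y = 512, so Y = 512/0.25 = 2048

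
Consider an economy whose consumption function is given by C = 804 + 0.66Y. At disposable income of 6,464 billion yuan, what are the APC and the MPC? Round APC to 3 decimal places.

MPC = 0.66 (the slope of the consumption function)
C = 804 + 0.66(6464) = 5070.24, so APC = 5070.24/6464 = 0.784

APC = 0.784; MPC = 0.66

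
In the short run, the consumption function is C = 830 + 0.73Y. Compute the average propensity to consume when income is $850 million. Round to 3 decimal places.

APC = 1.706

C = 830 + 0.73(850) = 1450.5
APC = C/Y = 1450.5/850 = 1.706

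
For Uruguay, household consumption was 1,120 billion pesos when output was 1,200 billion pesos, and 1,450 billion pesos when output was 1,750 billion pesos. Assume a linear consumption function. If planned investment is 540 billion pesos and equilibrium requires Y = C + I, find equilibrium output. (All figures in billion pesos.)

MPC = (1450 − 1120)/(1750 − 1200) = 330/550 = 0.6
a = 1120 − 0.6(1200) = 400
Equilibrium: Y = 400 + 0.6Y + 540
0.4Y = 940, so Y = 940/0.4 = 2350

Y = 2350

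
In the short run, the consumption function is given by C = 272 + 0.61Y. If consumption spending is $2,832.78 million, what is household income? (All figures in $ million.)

272 + 0.61Y = 2832.78
0.61Y = 2560.78, so Y = 2560.78/0.61 = 4198

Y = 4198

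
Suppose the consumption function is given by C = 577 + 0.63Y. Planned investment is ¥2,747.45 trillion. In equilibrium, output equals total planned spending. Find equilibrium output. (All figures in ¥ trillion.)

Y = C + I = 577 + 0.63Y + 2747.45
Y − 0.63Y = 3324.45
0.37Y = 3324.45, so Y = 3324.45/0.37 = 8985

Y = 8985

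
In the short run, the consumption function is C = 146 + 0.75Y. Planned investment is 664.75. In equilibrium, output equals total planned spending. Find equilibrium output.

Y = C + I = 146 + 0.75Y + 664.75
Y − 0.75Y = 810.75
0.25Y = 810.75, so Y = 810.75/0.25 = 3243

Y = 3243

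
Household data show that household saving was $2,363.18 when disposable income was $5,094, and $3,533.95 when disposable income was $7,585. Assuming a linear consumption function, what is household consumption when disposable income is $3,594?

MPS = ΔS/ΔY = (3533.95 − 2363.18)/(7585 − 5094) = 1170.77/2491 = 0.47
MPC = 1 − MPS = 0.53
Autonomous saving = 2363.18 − 0.47(5094) = -31, so a = 31
C = 31 + 0.53(3594) = 31 + 1904.82 = 1935.82

C = 1935.82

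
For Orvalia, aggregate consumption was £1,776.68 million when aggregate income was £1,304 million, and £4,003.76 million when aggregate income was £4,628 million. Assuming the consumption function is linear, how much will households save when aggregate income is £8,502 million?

S = 1902.66

MPC = (4003.76 − 1776.68)/(4628 − 1304) = 2227.08/3324 = 0.67
a = 1776.68 − 0.67(1304) = 1776.68 − 873.68 = 903
C = 903 + 0.67(8502) = 6599.34
S = 8502 − 6599.34 = 1902.66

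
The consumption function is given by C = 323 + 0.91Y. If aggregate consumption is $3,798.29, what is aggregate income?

Y = 3819

323 + 0.91Y = 3798.29
0.91Y = 3475.29, so Y = 3475.29/0.91 = 3819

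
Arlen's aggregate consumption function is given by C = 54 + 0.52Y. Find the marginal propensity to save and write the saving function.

MPS = 1 − MPC = 1 − 0.52 = 0.48
S = Y − C = -54 + 0.48Y

MPS = 0.48; S = -54 + 0.48Y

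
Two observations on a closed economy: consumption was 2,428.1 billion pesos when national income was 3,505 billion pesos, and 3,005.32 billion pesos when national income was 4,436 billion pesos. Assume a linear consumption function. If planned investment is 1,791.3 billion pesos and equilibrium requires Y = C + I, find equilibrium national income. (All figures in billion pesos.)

Y = 5385

MPC = (3005.32 − 2428.1)/(4436 − 3505) = 577.22/931 = 0.62
a = 2428.1 − 0.62(3505) = 255
Equilibrium: Y = 255 + 0.62Y + 1791.3
0.38Y = 2046.3, so Y = 2046.3/0.38 = 5385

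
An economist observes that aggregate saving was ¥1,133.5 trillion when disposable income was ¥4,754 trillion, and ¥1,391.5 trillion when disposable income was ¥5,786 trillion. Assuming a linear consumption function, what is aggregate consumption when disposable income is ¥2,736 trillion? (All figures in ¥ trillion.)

MPS = ΔS/ΔY = (1391.5 − 1133.5)/(5786 − 4754) = 258/1032 = 0.25
MPC = 1 − MPS = 0.75
Autonomous saving = 1133.5 − 0.25(4754) = -55, so a = 55
C = 55 + 0.75(2736) = 55 + 2052 = 2107

C = 2107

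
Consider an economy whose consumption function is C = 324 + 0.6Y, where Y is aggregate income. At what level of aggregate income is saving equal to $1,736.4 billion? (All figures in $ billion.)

Y = 5151

S = Y − C = -324 + 0.4Y
-324 + 0.4Y = 1736.4, so 0.4Y = 2060.4 and Y = 5151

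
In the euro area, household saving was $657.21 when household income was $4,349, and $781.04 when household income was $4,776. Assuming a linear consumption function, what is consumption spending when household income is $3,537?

C = 3115.27

MPS = ΔS/ΔY = (781.04 − 657.21)/(4776 − 4349) = 123.83/427 = 0.29
MPC = 1 − MPS = 0.71
Autonomous saving = 657.21 − 0.29(4349) = -604, so a = 604
C = 604 + 0.71(3537) = 604 + 2511.27 = 3115.27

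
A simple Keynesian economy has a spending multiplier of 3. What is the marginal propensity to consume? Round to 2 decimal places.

MPC = 0.67

k = 1/(1 − MPC), so 1 − MPC = 1/k = 1/3 = 0.3333
MPC = 1 − 0.3333 = 0.67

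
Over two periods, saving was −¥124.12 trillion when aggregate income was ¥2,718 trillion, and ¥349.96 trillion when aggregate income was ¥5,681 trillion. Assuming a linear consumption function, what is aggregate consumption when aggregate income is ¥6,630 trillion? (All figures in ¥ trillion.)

MPS = ΔS/ΔY = (349.96 − (-124.12))/(5681 − 2718) = 474.08/2963 = 0.16
MPC = 1 − MPS = 0.84
Autonomous saving = -124.12 − 0.16(2718) = -559, so a = 559
C = 559 + 0.84(6630) = 559 + 5569.2 = 6128.2

C = 6128.2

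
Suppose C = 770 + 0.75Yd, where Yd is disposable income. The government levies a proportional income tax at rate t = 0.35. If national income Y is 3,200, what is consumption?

Yd = (1 − 0.35)(3200) = 0.65(3200) = 2080
C = 770 + 0.75(2080) = 770 + 1560 = 2330

C = 2330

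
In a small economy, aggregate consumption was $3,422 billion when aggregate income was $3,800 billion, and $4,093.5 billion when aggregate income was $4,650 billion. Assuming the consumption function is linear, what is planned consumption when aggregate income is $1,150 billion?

MPC = (4093.5 − 3422)/(4650 − 3800) = 671.5/850 = 0.79
a = 3422 − 0.79(3800) = 3422 − 3002 = 420
C = 420 + 0.79(1150) = 420 + 908.5 = 1328.5

C = 1328.5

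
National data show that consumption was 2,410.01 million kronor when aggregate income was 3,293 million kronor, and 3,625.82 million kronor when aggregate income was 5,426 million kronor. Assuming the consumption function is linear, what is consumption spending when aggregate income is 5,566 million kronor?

MPC = (3625.82 − 2410.01)/(5426 − 3293) = 1215.81/2133 = 0.57
a = 2410.01 − 0.57(3293) = 2410.01 − 1877.01 = 533
C = 533 + 0.57(5566) = 533 + 3172.62 = 3705.62

C = 3705.62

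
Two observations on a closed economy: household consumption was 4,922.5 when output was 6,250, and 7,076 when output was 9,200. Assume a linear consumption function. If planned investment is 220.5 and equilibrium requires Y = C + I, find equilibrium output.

Y = 2150

MPC = (7076 − 4922.5)/(9200 − 6250) = 2153.5/2950 = 0.73
a = 4922.5 − 0.73(6250) = 360
Equilibrium: Y = 360 + 0.73Y + 220.5
0.27Y = 580.5, so Y = 580.5/0.27 = 2150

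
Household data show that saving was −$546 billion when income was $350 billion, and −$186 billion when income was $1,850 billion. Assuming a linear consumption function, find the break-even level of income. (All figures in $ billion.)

Y = 2625

MPS = ΔS/ΔY = (-186 − (-546))/(1850 − 350) = 360/1500 = 0.24
MPC = 1 − MPS = 0.76
From S(350) = -546: −a + 0.24(350) = -546, so a = 84 − (-546) = 630
Break-even (S = 0): Y = a/MPS = 630/0.24 = 2625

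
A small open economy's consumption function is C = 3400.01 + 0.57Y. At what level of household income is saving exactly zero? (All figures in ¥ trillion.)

Y = 7907

At break-even, C = Y: 3400.01 + 0.57Y = Y
0.43Y = 3400.01, so Y = 3400.01/0.43 = 7907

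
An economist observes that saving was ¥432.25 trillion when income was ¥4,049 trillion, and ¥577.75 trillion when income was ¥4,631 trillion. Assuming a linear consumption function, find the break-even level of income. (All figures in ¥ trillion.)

MPS = ΔS/ΔY = (577.75 − 432.25)/(4631 − 4049) = 145.5/582 = 0.25
MPC = 1 − MPS = 0.75
From S(4049) = 432.25: −a + 0.25(4049) = 432.25, so a = 1012.25 − 432.25 = 580
Break-even (S = 0): Y = a/MPS = 580/0.25 = 2320

Y = 2320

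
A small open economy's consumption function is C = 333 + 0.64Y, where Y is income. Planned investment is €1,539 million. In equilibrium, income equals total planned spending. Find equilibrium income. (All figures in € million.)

Y = C + I = 333 + 0.64Y + 1539
Y − 0.64Y = 1872
0.36Y = 1872, so Y = 1872/0.36 = 5200

Y = 5200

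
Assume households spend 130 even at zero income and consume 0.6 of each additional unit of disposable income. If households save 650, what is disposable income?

Y = 1950

S = Y − C = -130 + 0.4Y
-130 + 0.4Y = 650, so 0.4Y = 780 and Y = 1950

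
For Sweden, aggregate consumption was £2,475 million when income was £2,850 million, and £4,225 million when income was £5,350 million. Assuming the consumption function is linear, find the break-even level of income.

MPC = (4225 − 2475)/(5350 − 2850) = 1750/2500 = 0.7
a = 2475 − 0.7(2850) = 2475 − 1995 = 480
Break-even: Y = a/(1−MPC) = 480/0.3 = 1600

Y = 1600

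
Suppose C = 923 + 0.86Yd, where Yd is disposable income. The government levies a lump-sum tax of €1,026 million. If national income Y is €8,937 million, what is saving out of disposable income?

Yd = Y − T = 8937 − 1026 = 7911
C = 923 + 0.86(7911) = 923 + 6803.46 = 7726.46
S = Yd − C = 7911 − 7726.46 = 184.54

S = 184.54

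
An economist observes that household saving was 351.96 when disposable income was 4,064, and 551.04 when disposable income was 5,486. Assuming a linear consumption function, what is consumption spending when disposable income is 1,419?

C = 1437.34

MPS = ΔS/ΔY = (551.04 − 351.96)/(5486 − 4064) = 199.08/1422 = 0.14
MPC = 1 − MPS = 0.86
Autonomous saving = 351.96 − 0.14(4064) = -217, so a = 217
C = 217 + 0.86(1419) = 217 + 1220.34 = 1437.34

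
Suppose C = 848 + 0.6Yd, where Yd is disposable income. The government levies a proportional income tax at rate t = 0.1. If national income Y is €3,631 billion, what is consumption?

Yd = (1 − 0.1)(3631) = 0.9(3631) = 3267.9
C = 848 + 0.6(3267.9) = 848 + 1960.74 = 2808.74

C = 2808.74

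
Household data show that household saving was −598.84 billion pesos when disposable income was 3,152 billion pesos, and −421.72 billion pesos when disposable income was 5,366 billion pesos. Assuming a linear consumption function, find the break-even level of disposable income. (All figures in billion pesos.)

Y = 10637.5

MPS = ΔS/ΔY = (-421.72 − (-598.84))/(5366 − 3152) = 177.12/2214 = 0.08
MPC = 1 − MPS = 0.92
From S(3152) = -598.84: −a + 0.08(3152) = -598.84, so a = 252.16 − (-598.84) = 851
Break-even (S = 0): Y = a/MPS = 851/0.08 = 10637.5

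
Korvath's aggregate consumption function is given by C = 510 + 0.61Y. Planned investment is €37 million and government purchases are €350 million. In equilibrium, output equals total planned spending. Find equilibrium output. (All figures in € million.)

Y = 2300

Y = C + I + G = 510 + 0.61Y + 37 + 350
Y − 0.61Y = 897
0.39Y = 897, so Y = 897/0.39 = 2300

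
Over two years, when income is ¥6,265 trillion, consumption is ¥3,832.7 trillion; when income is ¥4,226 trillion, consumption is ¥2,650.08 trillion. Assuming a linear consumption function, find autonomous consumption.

a = 199

MPC = ΔC/ΔY = (3832.7 − 2650.08)/(6265 − 4226) = 1182.62/2039 = 0.58
a = C − MPC·Y = 2650.08 − 0.58(4226) = 2650.08 − 2451.08 = 199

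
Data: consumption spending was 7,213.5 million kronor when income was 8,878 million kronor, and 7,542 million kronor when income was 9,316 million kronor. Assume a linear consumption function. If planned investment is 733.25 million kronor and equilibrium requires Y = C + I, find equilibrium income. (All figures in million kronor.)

Y = 5153

MPC = (7542 − 7213.5)/(9316 − 8878) = 328.5/438 = 0.75
a = 7213.5 − 0.75(8878) = 555
Equilibrium: Y = 555 + 0.75Y + 733.25
0.25Y = 1288.25, so Y = 1288.25/0.25 = 5153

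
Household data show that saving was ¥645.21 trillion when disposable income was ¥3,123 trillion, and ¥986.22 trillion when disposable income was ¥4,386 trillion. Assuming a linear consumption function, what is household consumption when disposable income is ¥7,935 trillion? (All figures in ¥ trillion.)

C = 5990.55

MPS = ΔS/ΔY = (986.22 − 645.21)/(4386 − 3123) = 341.01/1263 = 0.27
MPC = 1 − MPS = 0.73
Autonomous saving = 645.21 − 0.27(3123) = -198, so a = 198
C = 198 + 0.73(7935) = 198 + 5792.55 = 5990.55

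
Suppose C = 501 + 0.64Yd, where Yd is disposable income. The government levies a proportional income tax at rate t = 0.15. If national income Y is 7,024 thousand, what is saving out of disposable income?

Yd = (1 − 0.15)(7024) = 0.85(7024) = 5970.4
C = 501 + 0.64(5970.4) = 501 + 3821.056 = 4322.056
S = Yd − C = 5970.4 − 4322.056 = 1648.344

S = 1648.344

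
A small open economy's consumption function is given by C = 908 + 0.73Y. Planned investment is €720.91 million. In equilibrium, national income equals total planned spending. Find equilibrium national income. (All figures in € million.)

Y = 6033

Y = C + I = 908 + 0.73Y + 720.91
Y − 0.73Y = 1628.91
0.27Y = 1628.91, so Y = 1628.91/0.27 = 6033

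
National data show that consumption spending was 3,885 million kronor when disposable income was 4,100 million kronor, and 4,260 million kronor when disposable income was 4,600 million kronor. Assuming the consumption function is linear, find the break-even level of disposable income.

Y = 3240

MPC = (4260 − 3885)/(4600 − 4100) = 375/500 = 0.75
a = 3885 − 0.75(4100) = 3885 − 3075 = 810
Break-even: Y = a/(1−MPC) = 810/0.25 = 3240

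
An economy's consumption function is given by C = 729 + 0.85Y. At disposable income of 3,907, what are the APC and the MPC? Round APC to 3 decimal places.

APC = 1.037; MPC = 0.85

MPC = 0.85 (the slope of the consumption function)
C = 729 + 0.85(3907) = 4049.95, so APC = 4049.95/3907 = 1.037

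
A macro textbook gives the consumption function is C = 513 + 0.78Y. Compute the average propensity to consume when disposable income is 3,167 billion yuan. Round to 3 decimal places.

C = 513 + 0.78(3167) = 2983.26
APC = C/Y = 2983.26/3167 = 0.942

APC = 0.942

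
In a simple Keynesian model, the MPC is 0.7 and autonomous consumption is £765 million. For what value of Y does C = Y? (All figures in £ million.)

At break-even, C = Y: 765 + 0.7Y = Y
0.3Y = 765, so Y = 765/0.3 = 2550

Y = 2550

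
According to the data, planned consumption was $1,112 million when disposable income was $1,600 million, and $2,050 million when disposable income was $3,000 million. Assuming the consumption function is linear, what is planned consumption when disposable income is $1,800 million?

C = 1246

MPC = (2050 − 1112)/(3000 − 1600) = 938/1400 = 0.67
a = 1112 − 0.67(1600) = 1112 − 1072 = 40
C = 40 + 0.67(1800) = 40 + 1206 = 1246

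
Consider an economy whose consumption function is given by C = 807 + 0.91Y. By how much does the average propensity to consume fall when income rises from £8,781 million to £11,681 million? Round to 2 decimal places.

At Y = 8781: C = 807 + 0.91(8781) = 8797.71, APC = 8797.71/8781 = 1.002
At Y = 11681: C = 11436.71, APC = 11436.71/11681 = 0.979
Fall in APC = 1.002 − 0.979 = 0.023 ≈ 0.02

ΔAPC = 0.02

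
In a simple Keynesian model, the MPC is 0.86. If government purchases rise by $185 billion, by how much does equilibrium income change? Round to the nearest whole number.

ΔY ≈ 1321

The multiplier is 1/(1 − MPC) = 1/0.14.
ΔY = 185/0.14 = 1321.43 ≈ 1321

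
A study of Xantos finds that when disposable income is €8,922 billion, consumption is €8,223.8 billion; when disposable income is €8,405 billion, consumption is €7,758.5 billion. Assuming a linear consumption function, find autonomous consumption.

MPC = ΔC/ΔY = (8223.8 − 7758.5)/(8922 − 8405) = 465.3/517 = 0.9
a = C − MPC·Y = 7758.5 − 0.9(8405) = 7758.5 − 7564.5 = 194

a = 194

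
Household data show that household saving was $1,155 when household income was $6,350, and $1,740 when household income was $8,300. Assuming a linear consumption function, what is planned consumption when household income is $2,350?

MPS = ΔS/ΔY = (1740 − 1155)/(8300 − 6350) = 585/1950 = 0.3
MPC = 1 − MPS = 0.7
Autonomous saving = 1155 − 0.3(6350) = -750, so a = 750
C = 750 + 0.7(2350) = 750 + 1645 = 2395

C = 2395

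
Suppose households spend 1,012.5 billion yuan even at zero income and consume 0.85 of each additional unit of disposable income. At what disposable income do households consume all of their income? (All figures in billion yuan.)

Y = 6750

At break-even, C = Y: 1012.5 + 0.85Y = Y
0.15Y = 1012.5, so Y = 1012.5/0.15 = 6750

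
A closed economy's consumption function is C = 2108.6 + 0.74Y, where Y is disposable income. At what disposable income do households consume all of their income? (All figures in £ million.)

Y = 8110

At break-even, C = Y: 2108.6 + 0.74Y = Y
0.26Y = 2108.6, so Y = 2108.6/0.26 = 8110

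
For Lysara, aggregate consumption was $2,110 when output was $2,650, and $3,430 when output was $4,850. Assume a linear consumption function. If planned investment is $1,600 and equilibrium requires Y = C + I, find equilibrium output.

MPC = (3430 − 2110)/(4850 − 2650) = 1320/2200 = 0.6
a = 2110 − 0.6(2650) = 520
Equilibrium: Y = 520 + 0.6Y + 1600
0.4Y = 2120, so Y = 2120/0.4 = 5300

Y = 5300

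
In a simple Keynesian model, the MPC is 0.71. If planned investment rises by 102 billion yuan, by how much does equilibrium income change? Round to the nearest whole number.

ΔY ≈ 352

The multiplier is 1/(1 − MPC) = 1/0.29.
ΔY = 102/0.29 = 351.72 ≈ 352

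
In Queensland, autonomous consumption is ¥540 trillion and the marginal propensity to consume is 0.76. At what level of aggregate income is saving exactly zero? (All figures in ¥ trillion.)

At break-even, C = Y: 540 + 0.76Y = Y
0.24Y = 540, so Y = 540/0.24 = 2250

Y = 2250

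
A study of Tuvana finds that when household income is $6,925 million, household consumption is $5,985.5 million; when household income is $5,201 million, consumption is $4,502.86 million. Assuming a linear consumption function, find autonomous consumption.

MPC = ΔC/ΔY = (5985.5 − 4502.86)/(6925 − 5201) = 1482.64/1724 = 0.86
a = C − MPC·Y = 4502.86 − 0.86(5201) = 4502.86 − 4472.86 = 30

a = 30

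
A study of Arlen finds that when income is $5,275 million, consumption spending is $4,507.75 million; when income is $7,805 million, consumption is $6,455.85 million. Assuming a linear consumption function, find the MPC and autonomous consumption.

MPC = ΔC/ΔY = (6455.85 − 4507.75)/(7805 − 5275) = 1948.1/2530 = 0.77
a = C − MPC·Y = 4507.75 − 0.77(5275) = 4507.75 − 4061.75 = 446

MPC = 0.77; a = 446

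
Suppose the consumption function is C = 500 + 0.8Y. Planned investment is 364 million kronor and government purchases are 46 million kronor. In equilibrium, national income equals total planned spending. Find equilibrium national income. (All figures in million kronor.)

Y = C + I + G = 500 + 0.8Y + 364 + 46
Y − 0.8Y = 910
0.2Y = 910, so Y = 910/0.2 = 4550

Y = 4550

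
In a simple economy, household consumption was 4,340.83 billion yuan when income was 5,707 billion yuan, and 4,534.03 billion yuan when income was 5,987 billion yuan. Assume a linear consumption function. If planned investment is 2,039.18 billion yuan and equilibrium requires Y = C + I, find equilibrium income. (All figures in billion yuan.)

MPC = (4534.03 − 4340.83)/(5987 − 5707) = 193.2/280 = 0.69
a = 4340.83 − 0.69(5707) = 403
Equilibrium: Y = 403 + 0.69Y + 2039.18
0.31Y = 2442.18, so Y = 2442.18/0.31 = 7878

Y = 7878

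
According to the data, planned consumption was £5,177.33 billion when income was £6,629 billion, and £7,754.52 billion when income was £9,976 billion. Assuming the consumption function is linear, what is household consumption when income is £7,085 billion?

C = 5528.45

MPC = (7754.52 − 5177.33)/(9976 − 6629) = 2577.19/3347 = 0.77
a = 5177.33 − 0.77(6629) = 5177.33 − 5104.33 = 73
C = 73 + 0.77(7085) = 73 + 5455.45 = 5528.45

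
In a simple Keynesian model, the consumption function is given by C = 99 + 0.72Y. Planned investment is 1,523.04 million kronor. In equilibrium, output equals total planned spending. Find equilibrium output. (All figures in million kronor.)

Y = 5793

Y = C + I = 99 + 0.72Y + 1523.04
Y − 0.72Y = 1622.04
0.28Y = 1622.04, so Y = 1622.04/0.28 = 5793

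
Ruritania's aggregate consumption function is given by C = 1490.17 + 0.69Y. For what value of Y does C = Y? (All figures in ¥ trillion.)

Y = 4807

At break-even, C = Y: 1490.17 + 0.69Y = Y
0.31Y = 1490.17, so Y = 1490.17/0.31 = 4807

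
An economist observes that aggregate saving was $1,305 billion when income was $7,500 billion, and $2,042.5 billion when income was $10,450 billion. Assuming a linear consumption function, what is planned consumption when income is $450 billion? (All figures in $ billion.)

C = 907.5

MPS = ΔS/ΔY = (2042.5 − 1305)/(10450 − 7500) = 737.5/2950 = 0.25
MPC = 1 − MPS = 0.75
Autonomous saving = 1305 − 0.25(7500) = -570, so a = 570
C = 570 + 0.75(450) = 570 + 337.5 = 907.5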